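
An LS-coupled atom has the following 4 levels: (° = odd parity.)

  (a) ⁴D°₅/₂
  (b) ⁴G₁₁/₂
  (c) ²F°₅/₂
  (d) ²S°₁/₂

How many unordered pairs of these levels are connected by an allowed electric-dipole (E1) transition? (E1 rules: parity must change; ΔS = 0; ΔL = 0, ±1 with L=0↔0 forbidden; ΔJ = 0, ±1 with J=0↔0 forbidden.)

0

(a)–(b): forbidden (ΔL, ΔJ).
(a)–(c): forbidden (parity, ΔS).
(a)–(d): forbidden (parity, ΔS, ΔL, ΔJ).
(b)–(c): forbidden (ΔS, ΔJ).
(b)–(d): forbidden (ΔS, ΔL, ΔJ).
(c)–(d): forbidden (parity, ΔL, ΔJ).
Allowed pairs: 0 of 6.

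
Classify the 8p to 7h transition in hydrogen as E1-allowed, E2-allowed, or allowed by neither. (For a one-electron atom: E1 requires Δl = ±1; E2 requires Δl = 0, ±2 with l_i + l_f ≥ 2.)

neither

Δl = 5 − 1 = +4; l_i + l_f = 6.
E1 (Δl = ±1): not satisfied.
E2 (Δl = 0,±2, l_i+l_f ≥ 2): not satisfied.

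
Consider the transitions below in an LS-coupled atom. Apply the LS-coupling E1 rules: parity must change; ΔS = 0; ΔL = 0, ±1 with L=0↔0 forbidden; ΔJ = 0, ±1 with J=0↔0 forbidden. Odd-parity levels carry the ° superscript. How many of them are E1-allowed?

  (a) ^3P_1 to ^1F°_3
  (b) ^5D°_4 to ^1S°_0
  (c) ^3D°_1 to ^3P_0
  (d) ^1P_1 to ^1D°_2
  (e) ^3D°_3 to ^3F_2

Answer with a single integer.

(a) forbidden (ΔS, ΔL, ΔJ fail)
(b) forbidden (parity, ΔS, ΔL, ΔJ fail)
(c) allowed
(d) allowed
(e) allowed
Total allowed: 3 of 5.

3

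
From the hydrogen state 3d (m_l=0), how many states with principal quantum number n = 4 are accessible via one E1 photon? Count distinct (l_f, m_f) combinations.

6

E1 requires Δl = ±1, so l_f ∈ {1, 3}; with 0 ≤ l_f ≤ n_f−1 = 3, the allowed l_f values are {1, 3}.
For l_f = 1: m_f ∈ {m_i−1, m_i, m_i+1} ∩ [−1, 1] = {-1, 0, 1} → 3 states.
For l_f = 3: m_f ∈ {m_i−1, m_i, m_i+1} ∩ [−3, 3] = {-1, 0, 1} → 3 states.
Total: 6.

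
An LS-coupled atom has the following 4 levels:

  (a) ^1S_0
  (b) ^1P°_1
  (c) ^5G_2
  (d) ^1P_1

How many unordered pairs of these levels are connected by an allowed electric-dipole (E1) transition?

(a)–(b): allowed.
(a)–(c): forbidden (parity, ΔS, ΔL, ΔJ).
(a)–(d): forbidden (parity).
(b)–(c): forbidden (ΔS, ΔL).
(b)–(d): allowed.
(c)–(d): forbidden (parity, ΔS, ΔL).
Allowed pairs: 2 of 6.

2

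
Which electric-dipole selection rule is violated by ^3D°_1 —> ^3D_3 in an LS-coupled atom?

Reading off the term symbols: S 1→1, L 2→2, J 1→3, parity odd→even.
Parity must change: odd → even — passes.
ΔS = 0: S: 1 → 1 — passes.
ΔL = 0, ±1 (not L=0↔0): L: 2 → 2, ΔL = +0 — passes.
ΔJ = 0, ±1 (not J=0↔0): J: 1 → 3, ΔJ = +2 — fails.

the ΔJ = 0, ±1 rule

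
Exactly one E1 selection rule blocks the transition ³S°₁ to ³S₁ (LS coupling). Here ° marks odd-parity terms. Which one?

the L=0 ↔ L=0 exclusion

Reading off the term symbols: S 1→1, L 0→0, J 1→1, parity odd→even.
ΔS = 0: S: 1 → 1 — passes.
ΔJ = 0, ±1 (not J=0↔0): J: 1 → 1, ΔJ = +0 — passes.
ΔL = 0, ±1 (not L=0↔0): L: 0 → 0, ΔL = +0 — fails.
Parity must change: odd → even — passes.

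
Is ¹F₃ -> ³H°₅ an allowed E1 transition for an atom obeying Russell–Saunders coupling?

forbidden

Parity must change: even → odd — ✓.
ΔL = 0, ±1 (not L=0↔0): L: 3 → 5, ΔL = +2 — ✗.
ΔS = 0: S: 0 → 1 — ✗.
ΔJ = 0, ±1 (not J=0↔0): J: 3 → 5, ΔJ = +2 — ✗.
Rule(s) violated: ΔS, ΔL, ΔJ.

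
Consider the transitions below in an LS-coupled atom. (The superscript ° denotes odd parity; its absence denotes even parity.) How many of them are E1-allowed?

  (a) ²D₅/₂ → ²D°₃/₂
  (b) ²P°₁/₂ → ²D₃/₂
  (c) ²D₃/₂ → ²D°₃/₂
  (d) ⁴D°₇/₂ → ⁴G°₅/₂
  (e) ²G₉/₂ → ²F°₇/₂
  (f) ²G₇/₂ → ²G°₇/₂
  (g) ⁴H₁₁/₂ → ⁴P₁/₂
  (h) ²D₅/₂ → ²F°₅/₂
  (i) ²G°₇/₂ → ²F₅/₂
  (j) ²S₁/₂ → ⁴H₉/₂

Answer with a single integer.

(a) allowed
(b) allowed
(c) allowed
(d) forbidden (parity, ΔL fail)
(e) allowed
(f) allowed
(g) forbidden (parity, ΔL, ΔJ fail)
(h) allowed
(i) allowed
(j) forbidden (parity, ΔS, ΔL, ΔJ fail)
Total allowed: 7 of 10.

7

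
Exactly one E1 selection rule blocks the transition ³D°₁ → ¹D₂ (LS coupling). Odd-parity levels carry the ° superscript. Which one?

the ΔS = 0 rule

Initial level: S=1, L=2, J=1, parity odd. Final level: S=0, L=2, J=2, parity even.
Parity must change: odd → even — ok.
ΔS = 0: S: 1 → 0 — fails.
ΔL = 0, ±1 (not L=0↔0): L: 2 → 2, ΔL = +0 — ok.
ΔJ = 0, ±1 (not J=0↔0): J: 1 → 2, ΔJ = +1 — ok.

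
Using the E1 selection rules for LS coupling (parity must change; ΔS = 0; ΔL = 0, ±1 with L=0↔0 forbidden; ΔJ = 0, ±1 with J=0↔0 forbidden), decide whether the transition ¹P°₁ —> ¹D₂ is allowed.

Parity must change: odd → even — ✓.
ΔS = 0: S: 0 → 0 — ✓.
ΔL = 0, ±1 (not L=0↔0): L: 1 → 2, ΔL = +1 — ✓.
ΔJ = 0, ±1 (not J=0↔0): J: 1 → 2, ΔJ = +1 — ✓.
All four E1 rules are satisfied.

allowed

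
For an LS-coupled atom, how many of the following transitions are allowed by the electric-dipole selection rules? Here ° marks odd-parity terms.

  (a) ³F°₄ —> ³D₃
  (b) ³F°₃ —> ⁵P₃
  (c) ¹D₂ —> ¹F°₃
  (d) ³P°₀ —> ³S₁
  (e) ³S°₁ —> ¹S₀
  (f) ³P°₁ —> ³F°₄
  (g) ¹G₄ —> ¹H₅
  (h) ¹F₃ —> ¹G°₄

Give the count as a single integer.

(a) allowed
(b) forbidden (ΔS, ΔL fail)
(c) allowed
(d) allowed
(e) forbidden (ΔS, ΔL fail)
(f) forbidden (parity, ΔL, ΔJ fail)
(g) forbidden (parity fails)
(h) allowed
Total allowed: 4 of 8.

4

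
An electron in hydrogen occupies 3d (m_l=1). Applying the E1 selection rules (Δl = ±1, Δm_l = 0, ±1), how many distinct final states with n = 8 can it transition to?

E1 requires Δl = ±1, so l_f ∈ {1, 3}; with 0 ≤ l_f ≤ n_f−1 = 7, the allowed l_f values are {1, 3}.
For l_f = 1: m_f ∈ {m_i−1, m_i, m_i+1} ∩ [−1, 1] = {0, 1} → 2 states.
For l_f = 3: m_f ∈ {m_i−1, m_i, m_i+1} ∩ [−3, 3] = {0, 1, 2} → 3 states.
Total: 5.

5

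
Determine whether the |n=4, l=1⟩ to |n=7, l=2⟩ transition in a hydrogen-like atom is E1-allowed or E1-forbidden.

allowed

l: 1 → 2 (Δl = +1). Δl = ±1 passes.
All E1 selection rules are satisfied.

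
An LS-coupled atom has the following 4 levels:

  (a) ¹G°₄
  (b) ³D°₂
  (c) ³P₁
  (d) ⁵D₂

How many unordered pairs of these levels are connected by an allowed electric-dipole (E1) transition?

(a)–(b): forbidden (parity, ΔS, ΔL, ΔJ).
(a)–(c): forbidden (ΔS, ΔL, ΔJ).
(a)–(d): forbidden (ΔS, ΔL, ΔJ).
(b)–(c): allowed.
(b)–(d): forbidden (ΔS).
(c)–(d): forbidden (parity, ΔS).
Allowed pairs: 1 of 6.

1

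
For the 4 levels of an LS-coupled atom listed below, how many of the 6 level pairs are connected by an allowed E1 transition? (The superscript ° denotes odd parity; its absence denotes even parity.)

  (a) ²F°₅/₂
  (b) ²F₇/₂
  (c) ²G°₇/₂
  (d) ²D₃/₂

3

(a)–(b): allowed.
(a)–(c): forbidden (parity).
(a)–(d): allowed.
(b)–(c): allowed.
(b)–(d): forbidden (parity, ΔJ).
(c)–(d): forbidden (ΔL, ΔJ).
Allowed pairs: 3 of 6.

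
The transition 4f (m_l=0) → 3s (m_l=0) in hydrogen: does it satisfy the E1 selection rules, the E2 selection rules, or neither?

neither

Δl = 0 − 3 = -3; l_i + l_f = 3.
Δm_l = +0.
E1 (Δl = ±1, |Δm_l| ≤ 1): not satisfied.
E2 (Δl = 0,±2, l_i+l_f ≥ 2, |Δm_l| ≤ 2): not satisfied.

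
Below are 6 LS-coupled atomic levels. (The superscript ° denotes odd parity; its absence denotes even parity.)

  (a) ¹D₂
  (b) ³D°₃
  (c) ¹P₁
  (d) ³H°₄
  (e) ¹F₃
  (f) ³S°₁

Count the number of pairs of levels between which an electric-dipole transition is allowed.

(a)–(b): forbidden (ΔS).
(a)–(c): forbidden (parity).
(a)–(d): forbidden (ΔS, ΔL, ΔJ).
(a)–(e): forbidden (parity).
(a)–(f): forbidden (ΔS, ΔL).
(b)–(c): forbidden (ΔS, ΔJ).
(b)–(d): forbidden (parity, ΔL).
(b)–(e): forbidden (ΔS).
(b)–(f): forbidden (parity, ΔL, ΔJ).
(c)–(d): forbidden (ΔS, ΔL, ΔJ).
(c)–(e): forbidden (parity, ΔL, ΔJ).
(c)–(f): forbidden (ΔS).
(d)–(e): forbidden (ΔS, ΔL).
(d)–(f): forbidden (parity, ΔL, ΔJ).
(e)–(f): forbidden (ΔS, ΔL, ΔJ).
Allowed pairs: 0 of 15.

0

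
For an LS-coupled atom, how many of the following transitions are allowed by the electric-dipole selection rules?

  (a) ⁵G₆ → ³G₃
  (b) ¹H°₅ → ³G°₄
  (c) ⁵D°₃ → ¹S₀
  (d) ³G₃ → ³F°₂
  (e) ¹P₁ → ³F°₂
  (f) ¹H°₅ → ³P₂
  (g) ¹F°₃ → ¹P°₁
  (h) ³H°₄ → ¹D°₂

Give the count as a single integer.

(a) forbidden (parity, ΔS, ΔJ fail)
(b) forbidden (parity, ΔS fail)
(c) forbidden (ΔS, ΔL, ΔJ fail)
(d) allowed
(e) forbidden (ΔS, ΔL fail)
(f) forbidden (ΔS, ΔL, ΔJ fail)
(g) forbidden (parity, ΔL, ΔJ fail)
(h) forbidden (parity, ΔS, ΔL, ΔJ fail)
Total allowed: 1 of 8.

1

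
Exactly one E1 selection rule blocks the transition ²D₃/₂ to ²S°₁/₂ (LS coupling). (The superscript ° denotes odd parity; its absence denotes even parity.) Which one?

Parity must change: even → odd — ✓.
ΔL = 0, ±1 (not L=0↔0): L: 2 → 0, ΔL = -2 — ✗.
ΔS = 0: S: 1/2 → 1/2 — ✓.
ΔJ = 0, ±1 (not J=0↔0): J: 3/2 → 1/2, ΔJ = -1 — ✓.

the ΔL = 0, ±1 rule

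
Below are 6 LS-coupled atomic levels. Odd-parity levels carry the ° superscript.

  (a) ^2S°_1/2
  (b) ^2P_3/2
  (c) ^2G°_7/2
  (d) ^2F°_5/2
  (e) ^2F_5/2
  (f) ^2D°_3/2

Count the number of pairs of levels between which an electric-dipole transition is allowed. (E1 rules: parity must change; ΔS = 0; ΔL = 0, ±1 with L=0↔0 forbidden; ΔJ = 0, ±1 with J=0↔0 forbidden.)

(a)–(b): allowed.
(a)–(c): forbidden (parity, ΔL, ΔJ).
(a)–(d): forbidden (parity, ΔL, ΔJ).
(a)–(e): forbidden (ΔL, ΔJ).
(a)–(f): forbidden (parity, ΔL).
(b)–(c): forbidden (ΔL, ΔJ).
(b)–(d): forbidden (ΔL).
(b)–(e): forbidden (parity, ΔL).
(b)–(f): allowed.
(c)–(d): forbidden (parity).
(c)–(e): allowed.
(c)–(f): forbidden (parity, ΔL, ΔJ).
(d)–(e): allowed.
(d)–(f): forbidden (parity).
(e)–(f): allowed.
Allowed pairs: 5 of 15.

5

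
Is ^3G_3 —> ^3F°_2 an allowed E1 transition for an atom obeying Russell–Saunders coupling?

allowed

Reading off the term symbols: S 1→1, L 4→3, J 3→2, parity even→odd.
ΔL = 0, ±1 (not L=0↔0): L: 4 → 3, ΔL = -1 — ok.
Parity must change: even → odd — ok.
ΔJ = 0, ±1 (not J=0↔0): J: 3 → 2, ΔJ = -1 — ok.
ΔS = 0: S: 1 → 1 — ok.
All four E1 rules are satisfied.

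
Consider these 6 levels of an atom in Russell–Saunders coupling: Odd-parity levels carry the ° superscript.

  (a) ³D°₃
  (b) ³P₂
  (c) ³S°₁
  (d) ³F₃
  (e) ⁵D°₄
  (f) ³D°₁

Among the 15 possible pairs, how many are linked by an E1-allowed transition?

4

(a)–(b): allowed.
(a)–(c): forbidden (parity, ΔL, ΔJ).
(a)–(d): allowed.
(a)–(e): forbidden (parity, ΔS).
(a)–(f): forbidden (parity, ΔJ).
(b)–(c): allowed.
(b)–(d): forbidden (parity, ΔL).
(b)–(e): forbidden (ΔS, ΔJ).
(b)–(f): allowed.
(c)–(d): forbidden (ΔL, ΔJ).
(c)–(e): forbidden (parity, ΔS, ΔL, ΔJ).
(c)–(f): forbidden (parity, ΔL).
(d)–(e): forbidden (ΔS).
(d)–(f): forbidden (ΔJ).
(e)–(f): forbidden (parity, ΔS, ΔJ).
Allowed pairs: 4 of 15.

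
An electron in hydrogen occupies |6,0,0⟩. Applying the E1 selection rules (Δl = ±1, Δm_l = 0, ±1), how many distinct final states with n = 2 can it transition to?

E1 requires Δl = ±1, so l_f ∈ {-1, 1}; with 0 ≤ l_f ≤ n_f−1 = 1, the allowed l_f values are {1}.
For l_f = 1: m_f ∈ {m_i−1, m_i, m_i+1} ∩ [−1, 1] = {-1, 0, 1} → 3 states.
Total: 3.

3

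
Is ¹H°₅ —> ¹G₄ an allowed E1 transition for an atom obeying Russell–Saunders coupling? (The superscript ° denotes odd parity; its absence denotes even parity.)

allowed

Reading off the term symbols: S 0→0, L 5→4, J 5→4, parity odd→even.
Parity must change: odd → even — ok.
ΔS = 0: S: 0 → 0 — ok.
ΔL = 0, ±1 (not L=0↔0): L: 5 → 4, ΔL = -1 — ok.
ΔJ = 0, ±1 (not J=0↔0): J: 5 → 4, ΔJ = -1 — ok.
All four E1 rules are satisfied.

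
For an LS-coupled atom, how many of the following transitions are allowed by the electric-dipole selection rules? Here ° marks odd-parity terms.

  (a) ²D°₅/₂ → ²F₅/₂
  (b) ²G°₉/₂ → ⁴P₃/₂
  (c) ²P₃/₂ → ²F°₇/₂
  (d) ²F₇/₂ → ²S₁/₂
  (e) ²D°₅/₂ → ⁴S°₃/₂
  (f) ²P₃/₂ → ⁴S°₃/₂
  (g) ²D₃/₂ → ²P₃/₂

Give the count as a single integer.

1

(a) allowed
(b) forbidden (ΔS, ΔL, ΔJ fail)
(c) forbidden (ΔL, ΔJ fail)
(d) forbidden (parity, ΔL, ΔJ fail)
(e) forbidden (parity, ΔS, ΔL fail)
(f) forbidden (ΔS fails)
(g) forbidden (parity fails)
Total allowed: 1 of 7.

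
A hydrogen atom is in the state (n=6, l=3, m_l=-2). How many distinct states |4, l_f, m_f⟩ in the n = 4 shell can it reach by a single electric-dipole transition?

2

E1 requires Δl = ±1, so l_f ∈ {2, 4}; with 0 ≤ l_f ≤ n_f−1 = 3, the allowed l_f values are {2}.
For l_f = 2: m_f ∈ {m_i−1, m_i, m_i+1} ∩ [−2, 2] = {-2, -1} → 2 states.
Total: 2.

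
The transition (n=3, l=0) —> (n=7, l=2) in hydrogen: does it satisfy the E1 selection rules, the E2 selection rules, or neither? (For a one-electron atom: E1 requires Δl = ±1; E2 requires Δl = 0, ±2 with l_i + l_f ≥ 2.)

Δl = 2 − 0 = +2; l_i + l_f = 2.
E1 (Δl = ±1): not satisfied.
E2 (Δl = 0,±2, l_i+l_f ≥ 2): satisfied.

E2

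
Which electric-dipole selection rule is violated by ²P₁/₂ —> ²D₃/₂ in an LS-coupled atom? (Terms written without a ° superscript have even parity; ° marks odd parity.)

ΔS = 0: S: 1/2 → 1/2 — ✓.
ΔL = 0, ±1 (not L=0↔0): L: 1 → 2, ΔL = +1 — ✓.
ΔJ = 0, ±1 (not J=0↔0): J: 1/2 → 3/2, ΔJ = +1 — ✓.
Parity must change: even → even — ✗.

parity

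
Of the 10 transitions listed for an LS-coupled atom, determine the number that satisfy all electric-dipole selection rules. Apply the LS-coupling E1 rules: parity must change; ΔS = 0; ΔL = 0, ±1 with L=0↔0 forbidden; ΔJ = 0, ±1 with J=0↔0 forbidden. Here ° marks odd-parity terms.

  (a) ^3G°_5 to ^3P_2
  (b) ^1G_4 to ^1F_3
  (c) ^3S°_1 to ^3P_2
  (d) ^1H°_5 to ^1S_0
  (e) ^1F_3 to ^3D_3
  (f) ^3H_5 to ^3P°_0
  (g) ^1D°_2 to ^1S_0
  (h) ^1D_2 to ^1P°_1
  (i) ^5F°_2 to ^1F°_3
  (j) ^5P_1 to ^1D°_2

(a) forbidden (ΔL, ΔJ fail)
(b) forbidden (parity fails)
(c) allowed
(d) forbidden (ΔL, ΔJ fail)
(e) forbidden (parity, ΔS fail)
(f) forbidden (ΔL, ΔJ fail)
(g) forbidden (ΔL, ΔJ fail)
(h) allowed
(i) forbidden (parity, ΔS fail)
(j) forbidden (ΔS fails)
Total allowed: 2 of 10.

2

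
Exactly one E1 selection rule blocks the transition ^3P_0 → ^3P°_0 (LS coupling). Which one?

Initial level: S=1, L=1, J=0, parity even. Final level: S=1, L=1, J=0, parity odd.
Parity must change: even → odd — ok.
ΔS = 0: S: 1 → 1 — ok.
ΔL = 0, ±1 (not L=0↔0): L: 1 → 1, ΔL = +0 — ok.
ΔJ = 0, ±1 (not J=0↔0): J: 0 → 0, ΔJ = +0 — fails.

the J=0 ↔ J=0 exclusion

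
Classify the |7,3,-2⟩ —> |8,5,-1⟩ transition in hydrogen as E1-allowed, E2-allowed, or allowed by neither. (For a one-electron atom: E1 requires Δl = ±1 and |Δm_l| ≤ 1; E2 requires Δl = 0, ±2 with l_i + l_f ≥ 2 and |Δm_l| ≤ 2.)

E2

Δl = 5 − 3 = +2; l_i + l_f = 8.
Δm_l = +1.
E1 (Δl = ±1, |Δm_l| ≤ 1): not satisfied.
E2 (Δl = 0,±2, l_i+l_f ≥ 2, |Δm_l| ≤ 2): satisfied.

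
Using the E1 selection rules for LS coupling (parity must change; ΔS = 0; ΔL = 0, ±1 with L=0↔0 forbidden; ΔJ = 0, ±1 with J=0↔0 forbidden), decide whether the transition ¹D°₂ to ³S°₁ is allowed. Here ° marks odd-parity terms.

forbidden

Initial level: S=0, L=2, J=2, parity odd. Final level: S=1, L=0, J=1, parity odd.
Parity must change: odd → odd — fails.
ΔS = 0: S: 0 → 1 — fails.
ΔL = 0, ±1 (not L=0↔0): L: 2 → 0, ΔL = -2 — fails.
ΔJ = 0, ±1 (not J=0↔0): J: 2 → 1, ΔJ = -1 — passes.
Rule(s) violated: parity, ΔS, ΔL.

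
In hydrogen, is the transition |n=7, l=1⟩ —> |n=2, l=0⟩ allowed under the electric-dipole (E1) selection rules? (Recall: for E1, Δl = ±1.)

Initial l = 1, final l = 0, so Δl = -1. E1 requires Δl = ±1: passes.
All E1 selection rules are satisfied.

allowed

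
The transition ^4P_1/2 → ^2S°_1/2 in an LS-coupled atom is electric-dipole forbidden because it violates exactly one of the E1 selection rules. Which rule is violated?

Parity must change: even → odd — passes.
ΔS = 0: S: 3/2 → 1/2 — fails.
ΔL = 0, ±1 (not L=0↔0): L: 1 → 0, ΔL = -1 — passes.
ΔJ = 0, ±1 (not J=0↔0): J: 1/2 → 1/2, ΔJ = +0 — passes.

the ΔS = 0 rule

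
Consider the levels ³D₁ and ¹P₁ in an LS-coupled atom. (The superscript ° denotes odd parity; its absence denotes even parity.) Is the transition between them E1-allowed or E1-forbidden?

forbidden

Reading off the term symbols: S 1→0, L 2→1, J 1→1, parity even→even.
Parity must change: even → even — violated.
ΔS = 0: S: 1 → 0 — violated.
ΔL = 0, ±1 (not L=0↔0): L: 2 → 1, ΔL = -1 — satisfied.
ΔJ = 0, ±1 (not J=0↔0): J: 1 → 1, ΔJ = +0 — satisfied.
Rule(s) violated: parity, ΔS.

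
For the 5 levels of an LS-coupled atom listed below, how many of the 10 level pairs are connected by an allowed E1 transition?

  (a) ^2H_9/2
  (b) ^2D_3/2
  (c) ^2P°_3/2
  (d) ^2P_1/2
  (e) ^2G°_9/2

3

(a)–(b): forbidden (parity, ΔL, ΔJ).
(a)–(c): forbidden (ΔL, ΔJ).
(a)–(d): forbidden (parity, ΔL, ΔJ).
(a)–(e): allowed.
(b)–(c): allowed.
(b)–(d): forbidden (parity).
(b)–(e): forbidden (ΔL, ΔJ).
(c)–(d): allowed.
(c)–(e): forbidden (parity, ΔL, ΔJ).
(d)–(e): forbidden (ΔL, ΔJ).
Allowed pairs: 3 of 10.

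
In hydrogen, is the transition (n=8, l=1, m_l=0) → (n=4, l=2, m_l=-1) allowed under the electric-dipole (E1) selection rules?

allowed

Δl = 2 − 1 = +1; the E1 rule Δl = ±1 is ✓.
m_l: 0 → -1 (Δm_l = -1). |Δm_l| ≤ 1 ✓.
All E1 selection rules are satisfied.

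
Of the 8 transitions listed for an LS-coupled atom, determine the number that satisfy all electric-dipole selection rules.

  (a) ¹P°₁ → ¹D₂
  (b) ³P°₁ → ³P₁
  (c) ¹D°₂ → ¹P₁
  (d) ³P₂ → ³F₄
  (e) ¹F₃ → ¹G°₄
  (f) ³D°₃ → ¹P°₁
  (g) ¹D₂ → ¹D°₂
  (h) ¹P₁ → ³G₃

5

(a) allowed
(b) allowed
(c) allowed
(d) forbidden (parity, ΔL, ΔJ fail)
(e) allowed
(f) forbidden (parity, ΔS, ΔJ fail)
(g) allowed
(h) forbidden (parity, ΔS, ΔL, ΔJ fail)
Total allowed: 5 of 8.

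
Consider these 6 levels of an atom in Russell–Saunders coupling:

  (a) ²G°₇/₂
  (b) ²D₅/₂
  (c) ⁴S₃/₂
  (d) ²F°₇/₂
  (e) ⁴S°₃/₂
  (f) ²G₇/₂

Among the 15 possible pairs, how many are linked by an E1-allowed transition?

3

(a)–(b): forbidden (ΔL).
(a)–(c): forbidden (ΔS, ΔL, ΔJ).
(a)–(d): forbidden (parity).
(a)–(e): forbidden (parity, ΔS, ΔL, ΔJ).
(a)–(f): allowed.
(b)–(c): forbidden (parity, ΔS, ΔL).
(b)–(d): allowed.
(b)–(e): forbidden (ΔS, ΔL).
(b)–(f): forbidden (parity, ΔL).
(c)–(d): forbidden (ΔS, ΔL, ΔJ).
(c)–(e): forbidden (ΔL).
(c)–(f): forbidden (parity, ΔS, ΔL, ΔJ).
(d)–(e): forbidden (parity, ΔS, ΔL, ΔJ).
(d)–(f): allowed.
(e)–(f): forbidden (ΔS, ΔL, ΔJ).
Allowed pairs: 3 of 15.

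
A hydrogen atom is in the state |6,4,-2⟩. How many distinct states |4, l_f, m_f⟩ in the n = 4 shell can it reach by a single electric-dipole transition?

3

E1 requires Δl = ±1, so l_f ∈ {3, 5}; with 0 ≤ l_f ≤ n_f−1 = 3, the allowed l_f values are {3}.
For l_f = 3: m_f ∈ {m_i−1, m_i, m_i+1} ∩ [−3, 3] = {-3, -2, -1} → 3 states.
Total: 3.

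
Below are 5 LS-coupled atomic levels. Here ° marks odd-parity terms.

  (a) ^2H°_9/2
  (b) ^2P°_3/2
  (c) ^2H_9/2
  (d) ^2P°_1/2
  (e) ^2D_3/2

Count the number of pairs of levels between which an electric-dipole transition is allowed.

(a)–(b): forbidden (parity, ΔL, ΔJ).
(a)–(c): allowed.
(a)–(d): forbidden (parity, ΔL, ΔJ).
(a)–(e): forbidden (ΔL, ΔJ).
(b)–(c): forbidden (ΔL, ΔJ).
(b)–(d): forbidden (parity).
(b)–(e): allowed.
(c)–(d): forbidden (ΔL, ΔJ).
(c)–(e): forbidden (parity, ΔL, ΔJ).
(d)–(e): allowed.
Allowed pairs: 3 of 10.

3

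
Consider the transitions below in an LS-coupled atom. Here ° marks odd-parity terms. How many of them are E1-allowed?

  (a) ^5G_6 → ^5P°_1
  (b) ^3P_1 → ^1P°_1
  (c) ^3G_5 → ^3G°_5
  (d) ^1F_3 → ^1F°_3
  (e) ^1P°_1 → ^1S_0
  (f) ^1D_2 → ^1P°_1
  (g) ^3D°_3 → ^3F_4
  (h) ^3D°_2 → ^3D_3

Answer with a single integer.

6

(a) forbidden (ΔL, ΔJ fail)
(b) forbidden (ΔS fails)
(c) allowed
(d) allowed
(e) allowed
(f) allowed
(g) allowed
(h) allowed
Total allowed: 6 of 8.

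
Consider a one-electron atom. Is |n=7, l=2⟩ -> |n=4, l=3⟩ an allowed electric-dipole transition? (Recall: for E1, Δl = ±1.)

Δl = 3 − 2 = +1; the E1 rule Δl = ±1 is passes.
All E1 selection rules are satisfied.

allowed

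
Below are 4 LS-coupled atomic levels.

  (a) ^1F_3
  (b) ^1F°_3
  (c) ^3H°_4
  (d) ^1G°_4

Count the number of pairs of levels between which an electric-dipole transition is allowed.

2

(a)–(b): allowed.
(a)–(c): forbidden (ΔS, ΔL).
(a)–(d): allowed.
(b)–(c): forbidden (parity, ΔS, ΔL).
(b)–(d): forbidden (parity).
(c)–(d): forbidden (parity, ΔS).
Allowed pairs: 2 of 6.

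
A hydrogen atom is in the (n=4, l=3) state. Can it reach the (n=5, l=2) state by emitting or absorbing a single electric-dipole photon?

allowed

l: 3 → 2 (Δl = -1). Δl = ±1 satisfied.
All E1 selection rules are satisfied.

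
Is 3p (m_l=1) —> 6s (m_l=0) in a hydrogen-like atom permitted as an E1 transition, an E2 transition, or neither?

E1

Δl = 0 − 1 = -1; l_i + l_f = 1.
Δm_l = -1.
E1 (Δl = ±1, |Δm_l| ≤ 1): satisfied.
E2 (Δl = 0,±2, l_i+l_f ≥ 2, |Δm_l| ≤ 2): not satisfied.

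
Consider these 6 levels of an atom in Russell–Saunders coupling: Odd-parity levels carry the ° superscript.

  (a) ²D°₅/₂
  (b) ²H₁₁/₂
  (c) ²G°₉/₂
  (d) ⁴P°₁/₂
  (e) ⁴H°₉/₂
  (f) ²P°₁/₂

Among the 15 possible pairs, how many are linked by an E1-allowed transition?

1

(a)–(b): forbidden (ΔL, ΔJ).
(a)–(c): forbidden (parity, ΔL, ΔJ).
(a)–(d): forbidden (parity, ΔS, ΔJ).
(a)–(e): forbidden (parity, ΔS, ΔL, ΔJ).
(a)–(f): forbidden (parity, ΔJ).
(b)–(c): allowed.
(b)–(d): forbidden (ΔS, ΔL, ΔJ).
(b)–(e): forbidden (ΔS).
(b)–(f): forbidden (ΔL, ΔJ).
(c)–(d): forbidden (parity, ΔS, ΔL, ΔJ).
(c)–(e): forbidden (parity, ΔS).
(c)–(f): forbidden (parity, ΔL, ΔJ).
(d)–(e): forbidden (parity, ΔL, ΔJ).
(d)–(f): forbidden (parity, ΔS).
(e)–(f): forbidden (parity, ΔS, ΔL, ΔJ).
Allowed pairs: 1 of 15.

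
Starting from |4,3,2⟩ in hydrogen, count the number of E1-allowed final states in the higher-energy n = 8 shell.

5

E1 requires Δl = ±1, so l_f ∈ {2, 4}; with 0 ≤ l_f ≤ n_f−1 = 7, the allowed l_f values are {2, 4}.
For l_f = 2: m_f ∈ {m_i−1, m_i, m_i+1} ∩ [−2, 2] = {1, 2} → 2 states.
For l_f = 4: m_f ∈ {m_i−1, m_i, m_i+1} ∩ [−4, 4] = {1, 2, 3} → 3 states.
Total: 5.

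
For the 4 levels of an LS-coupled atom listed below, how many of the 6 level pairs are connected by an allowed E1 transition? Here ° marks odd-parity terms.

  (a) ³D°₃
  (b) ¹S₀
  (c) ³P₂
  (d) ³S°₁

(a)–(b): forbidden (ΔS, ΔL, ΔJ).
(a)–(c): allowed.
(a)–(d): forbidden (parity, ΔL, ΔJ).
(b)–(c): forbidden (parity, ΔS, ΔJ).
(b)–(d): forbidden (ΔS, ΔL).
(c)–(d): allowed.
Allowed pairs: 2 of 6.

2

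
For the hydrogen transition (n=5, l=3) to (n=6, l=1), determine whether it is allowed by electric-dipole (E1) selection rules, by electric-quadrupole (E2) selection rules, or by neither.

E2

Δl = 1 − 3 = -2; l_i + l_f = 4.
E1 (Δl = ±1): not satisfied.
E2 (Δl = 0,±2, l_i+l_f ≥ 2): satisfied.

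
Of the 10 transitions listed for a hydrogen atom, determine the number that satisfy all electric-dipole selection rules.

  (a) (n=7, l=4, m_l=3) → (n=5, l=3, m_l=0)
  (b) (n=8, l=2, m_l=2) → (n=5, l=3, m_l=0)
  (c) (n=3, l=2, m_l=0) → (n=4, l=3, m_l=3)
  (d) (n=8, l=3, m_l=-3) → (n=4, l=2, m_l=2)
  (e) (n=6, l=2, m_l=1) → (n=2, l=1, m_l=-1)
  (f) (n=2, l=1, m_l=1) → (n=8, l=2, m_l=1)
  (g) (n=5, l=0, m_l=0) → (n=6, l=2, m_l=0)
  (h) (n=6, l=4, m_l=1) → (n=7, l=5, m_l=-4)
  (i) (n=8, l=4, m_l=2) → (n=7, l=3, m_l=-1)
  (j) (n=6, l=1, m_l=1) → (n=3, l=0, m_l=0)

(a) forbidden — Δm_l = -3 (E1 requires Δm_l = 0, ±1)
(b) forbidden — Δm_l = -2 (E1 requires Δm_l = 0, ±1)
(c) forbidden — Δm_l = +3 (E1 requires Δm_l = 0, ±1)
(d) forbidden — Δm_l = +5 (E1 requires Δm_l = 0, ±1)
(e) forbidden — Δm_l = -2 (E1 requires Δm_l = 0, ±1)
(f) allowed
(g) forbidden — Δl = +2 (E1 requires Δl = ±1)
(h) forbidden — Δm_l = -5 (E1 requires Δm_l = 0, ±1)
(i) forbidden — Δm_l = -3 (E1 requires Δm_l = 0, ±1)
(j) allowed
Total allowed: 2 of 10.

2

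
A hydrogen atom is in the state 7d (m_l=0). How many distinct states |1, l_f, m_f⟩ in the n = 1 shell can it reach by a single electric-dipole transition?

0

E1 requires l_f ∈ {1, 3}, but neither lies in [0, 0], so no final state is reachable.
Total: 0.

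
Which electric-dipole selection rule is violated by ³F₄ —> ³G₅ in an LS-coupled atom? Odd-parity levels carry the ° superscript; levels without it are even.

Initial level: S=1, L=3, J=4, parity even. Final level: S=1, L=4, J=5, parity even.
Parity must change: even → even — fails.
ΔS = 0: S: 1 → 1 — ok.
ΔL = 0, ±1 (not L=0↔0): L: 3 → 4, ΔL = +1 — ok.
ΔJ = 0, ±1 (not J=0↔0): J: 4 → 5, ΔJ = +1 — ok.

parity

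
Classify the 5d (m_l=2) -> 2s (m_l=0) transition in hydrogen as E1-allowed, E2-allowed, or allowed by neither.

Δl = 0 − 2 = -2; l_i + l_f = 2.
Δm_l = -2.
E1 (Δl = ±1, |Δm_l| ≤ 1): not satisfied.
E2 (Δl = 0,±2, l_i+l_f ≥ 2, |Δm_l| ≤ 2): satisfied.

E2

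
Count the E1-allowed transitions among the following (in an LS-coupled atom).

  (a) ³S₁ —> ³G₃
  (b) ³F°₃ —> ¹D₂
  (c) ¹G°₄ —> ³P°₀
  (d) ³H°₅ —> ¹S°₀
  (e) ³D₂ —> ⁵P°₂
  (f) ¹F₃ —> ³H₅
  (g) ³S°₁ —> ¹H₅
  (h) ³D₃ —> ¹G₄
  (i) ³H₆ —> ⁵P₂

0

(a) forbidden (parity, ΔL, ΔJ fail)
(b) forbidden (ΔS fails)
(c) forbidden (parity, ΔS, ΔL, ΔJ fail)
(d) forbidden (parity, ΔS, ΔL, ΔJ fail)
(e) forbidden (ΔS fails)
(f) forbidden (parity, ΔS, ΔL, ΔJ fail)
(g) forbidden (ΔS, ΔL, ΔJ fail)
(h) forbidden (parity, ΔS, ΔL fail)
(i) forbidden (parity, ΔS, ΔL, ΔJ fail)
Total allowed: 0 of 9.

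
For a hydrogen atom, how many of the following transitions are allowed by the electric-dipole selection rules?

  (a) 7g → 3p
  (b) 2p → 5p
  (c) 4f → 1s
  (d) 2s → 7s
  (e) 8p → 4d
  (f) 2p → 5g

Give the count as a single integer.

(a) forbidden — Δl = -3 (E1 requires Δl = ±1)
(b) forbidden — Δl = +0 (E1 requires Δl = ±1)
(c) forbidden — Δl = -3 (E1 requires Δl = ±1)
(d) forbidden — Δl = +0 (E1 requires Δl = ±1)
(e) allowed
(f) forbidden — Δl = +3 (E1 requires Δl = ±1)
Total allowed: 1 of 6.

1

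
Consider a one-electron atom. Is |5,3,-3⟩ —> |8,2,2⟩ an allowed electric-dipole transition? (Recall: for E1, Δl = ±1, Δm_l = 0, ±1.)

forbidden

Initial l = 3, final l = 2, so Δl = -1. E1 requires Δl = ±1: ok.
Δm_l = 2 − (-3) = +5. E1 requires Δm_l = 0, ±1: fails.
The transition is electric-dipole forbidden.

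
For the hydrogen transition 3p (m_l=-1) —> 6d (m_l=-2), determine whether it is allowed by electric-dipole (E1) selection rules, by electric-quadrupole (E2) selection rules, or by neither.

E1

Δl = 2 − 1 = +1; l_i + l_f = 3.
Δm_l = -1.
E1 (Δl = ±1, |Δm_l| ≤ 1): satisfied.
E2 (Δl = 0,±2, l_i+l_f ≥ 2, |Δm_l| ≤ 2): not satisfied.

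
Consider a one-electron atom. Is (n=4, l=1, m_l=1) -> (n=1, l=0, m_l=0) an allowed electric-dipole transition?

allowed

Δl = 0 − 1 = -1; the E1 rule Δl = ±1 is ✓.
Δm_l = 0 − (1) = -1. E1 requires Δm_l = 0, ±1: ✓.
All E1 selection rules are satisfied.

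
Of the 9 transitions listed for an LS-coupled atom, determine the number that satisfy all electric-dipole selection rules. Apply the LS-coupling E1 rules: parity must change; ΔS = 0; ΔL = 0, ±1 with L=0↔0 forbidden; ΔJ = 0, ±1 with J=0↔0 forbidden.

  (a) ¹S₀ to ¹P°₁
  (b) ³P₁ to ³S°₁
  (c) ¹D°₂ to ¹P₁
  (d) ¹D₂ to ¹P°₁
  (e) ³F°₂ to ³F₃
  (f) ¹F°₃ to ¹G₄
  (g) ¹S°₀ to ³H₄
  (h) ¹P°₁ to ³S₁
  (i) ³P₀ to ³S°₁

(a) allowed
(b) allowed
(c) allowed
(d) allowed
(e) allowed
(f) allowed
(g) forbidden (ΔS, ΔL, ΔJ fail)
(h) forbidden (ΔS fails)
(i) allowed
Total allowed: 7 of 9.

7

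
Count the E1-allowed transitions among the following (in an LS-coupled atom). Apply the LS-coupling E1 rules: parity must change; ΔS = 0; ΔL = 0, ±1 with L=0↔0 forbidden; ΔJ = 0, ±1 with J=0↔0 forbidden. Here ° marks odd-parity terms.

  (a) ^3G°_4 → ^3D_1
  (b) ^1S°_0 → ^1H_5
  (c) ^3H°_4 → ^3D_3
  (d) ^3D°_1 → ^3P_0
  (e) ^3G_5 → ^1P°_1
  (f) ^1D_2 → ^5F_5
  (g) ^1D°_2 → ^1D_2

2

(a) forbidden (ΔL, ΔJ fail)
(b) forbidden (ΔL, ΔJ fail)
(c) forbidden (ΔL fails)
(d) allowed
(e) forbidden (ΔS, ΔL, ΔJ fail)
(f) forbidden (parity, ΔS, ΔJ fail)
(g) allowed
Total allowed: 2 of 7.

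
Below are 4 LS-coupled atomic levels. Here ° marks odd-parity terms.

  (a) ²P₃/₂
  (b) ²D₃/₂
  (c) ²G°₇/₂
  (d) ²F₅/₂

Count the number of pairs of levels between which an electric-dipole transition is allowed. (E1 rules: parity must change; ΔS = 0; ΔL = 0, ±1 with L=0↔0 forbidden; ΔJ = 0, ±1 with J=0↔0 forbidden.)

1

(a)–(b): forbidden (parity).
(a)–(c): forbidden (ΔL, ΔJ).
(a)–(d): forbidden (parity, ΔL).
(b)–(c): forbidden (ΔL, ΔJ).
(b)–(d): forbidden (parity).
(c)–(d): allowed.
Allowed pairs: 1 of 6.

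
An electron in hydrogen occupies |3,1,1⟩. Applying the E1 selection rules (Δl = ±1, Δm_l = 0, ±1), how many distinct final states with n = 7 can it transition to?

4

E1 requires Δl = ±1, so l_f ∈ {0, 2}; with 0 ≤ l_f ≤ n_f−1 = 6, the allowed l_f values are {0, 2}.
For l_f = 0: m_f ∈ {m_i−1, m_i, m_i+1} ∩ [−0, 0] = {0} → 1 state.
For l_f = 2: m_f ∈ {m_i−1, m_i, m_i+1} ∩ [−2, 2] = {0, 1, 2} → 3 states.
Total: 4.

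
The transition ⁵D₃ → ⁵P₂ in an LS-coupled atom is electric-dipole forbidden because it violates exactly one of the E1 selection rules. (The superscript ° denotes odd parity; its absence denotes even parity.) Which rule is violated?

Reading off the term symbols: S 2→2, L 2→1, J 3→2, parity even→even.
Parity must change: even → even — violated.
ΔS = 0: S: 2 → 2 — satisfied.
ΔL = 0, ±1 (not L=0↔0): L: 2 → 1, ΔL = -1 — satisfied.
ΔJ = 0, ±1 (not J=0↔0): J: 3 → 2, ΔJ = -1 — satisfied.

parity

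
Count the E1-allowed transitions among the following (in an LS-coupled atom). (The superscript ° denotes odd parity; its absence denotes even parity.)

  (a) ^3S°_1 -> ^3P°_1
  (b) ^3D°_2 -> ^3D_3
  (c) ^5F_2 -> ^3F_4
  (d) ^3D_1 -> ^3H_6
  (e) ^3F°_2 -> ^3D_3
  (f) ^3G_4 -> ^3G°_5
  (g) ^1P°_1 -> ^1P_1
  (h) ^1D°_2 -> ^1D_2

5

(a) forbidden (parity fails)
(b) allowed
(c) forbidden (parity, ΔS, ΔJ fail)
(d) forbidden (parity, ΔL, ΔJ fail)
(e) allowed
(f) allowed
(g) allowed
(h) allowed
Total allowed: 5 of 8.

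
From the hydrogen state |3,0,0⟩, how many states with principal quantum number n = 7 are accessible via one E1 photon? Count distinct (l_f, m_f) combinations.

E1 requires Δl = ±1, so l_f ∈ {-1, 1}; with 0 ≤ l_f ≤ n_f−1 = 6, the allowed l_f values are {1}.
For l_f = 1: m_f ∈ {m_i−1, m_i, m_i+1} ∩ [−1, 1] = {-1, 0, 1} → 3 states.
Total: 3.

3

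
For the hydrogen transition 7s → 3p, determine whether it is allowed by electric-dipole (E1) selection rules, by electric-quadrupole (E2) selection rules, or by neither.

E1

Δl = 1 − 0 = +1; l_i + l_f = 1.
E1 (Δl = ±1): satisfied.
E2 (Δl = 0,±2, l_i+l_f ≥ 2): not satisfied.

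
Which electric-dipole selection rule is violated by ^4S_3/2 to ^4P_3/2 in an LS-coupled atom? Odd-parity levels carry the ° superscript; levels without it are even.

parity

Parity must change: even → even — fails.
ΔS = 0: S: 3/2 → 3/2 — passes.
ΔJ = 0, ±1 (not J=0↔0): J: 3/2 → 3/2, ΔJ = +0 — passes.
ΔL = 0, ±1 (not L=0↔0): L: 0 → 1, ΔL = +1 — passes.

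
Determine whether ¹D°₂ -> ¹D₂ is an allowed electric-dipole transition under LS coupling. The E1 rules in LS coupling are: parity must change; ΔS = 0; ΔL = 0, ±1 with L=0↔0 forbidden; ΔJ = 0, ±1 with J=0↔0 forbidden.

allowed

Parity must change: odd → even — passes.
ΔS = 0: S: 0 → 0 — passes.
ΔL = 0, ±1 (not L=0↔0): L: 2 → 2, ΔL = +0 — passes.
ΔJ = 0, ±1 (not J=0↔0): J: 2 → 2, ΔJ = +0 — passes.
All four E1 rules are satisfied.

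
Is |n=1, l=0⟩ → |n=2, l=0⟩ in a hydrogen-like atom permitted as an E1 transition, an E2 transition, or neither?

Δl = 0 − 0 = +0; l_i + l_f = 0.
E1 (Δl = ±1): not satisfied.
E2 (Δl = 0,±2, l_i+l_f ≥ 2): not satisfied.

neither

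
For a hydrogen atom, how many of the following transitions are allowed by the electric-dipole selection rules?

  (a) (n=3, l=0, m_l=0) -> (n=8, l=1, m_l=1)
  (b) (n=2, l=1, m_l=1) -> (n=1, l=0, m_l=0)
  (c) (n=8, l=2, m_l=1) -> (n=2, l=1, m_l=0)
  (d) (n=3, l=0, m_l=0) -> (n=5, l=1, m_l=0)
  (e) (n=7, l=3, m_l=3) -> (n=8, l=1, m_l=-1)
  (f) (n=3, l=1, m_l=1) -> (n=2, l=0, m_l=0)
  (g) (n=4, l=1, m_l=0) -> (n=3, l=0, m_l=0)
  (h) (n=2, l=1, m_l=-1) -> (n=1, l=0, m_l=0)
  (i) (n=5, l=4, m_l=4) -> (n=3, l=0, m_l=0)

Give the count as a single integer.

(a) allowed
(b) allowed
(c) allowed
(d) allowed
(e) forbidden — Δl = -2 (E1 requires Δl = ±1); Δm_l = -4 (E1 requires Δm_l = 0, ±1)
(f) allowed
(g) allowed
(h) allowed
(i) forbidden — Δl = -4 (E1 requires Δl = ±1); Δm_l = -4 (E1 requires Δm_l = 0, ±1)
Total allowed: 7 of 9.

7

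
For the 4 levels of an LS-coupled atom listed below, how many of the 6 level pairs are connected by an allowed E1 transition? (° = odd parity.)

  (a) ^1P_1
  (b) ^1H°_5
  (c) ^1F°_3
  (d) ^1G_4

2

(a)–(b): forbidden (ΔL, ΔJ).
(a)–(c): forbidden (ΔL, ΔJ).
(a)–(d): forbidden (parity, ΔL, ΔJ).
(b)–(c): forbidden (parity, ΔL, ΔJ).
(b)–(d): allowed.
(c)–(d): allowed.
Allowed pairs: 2 of 6.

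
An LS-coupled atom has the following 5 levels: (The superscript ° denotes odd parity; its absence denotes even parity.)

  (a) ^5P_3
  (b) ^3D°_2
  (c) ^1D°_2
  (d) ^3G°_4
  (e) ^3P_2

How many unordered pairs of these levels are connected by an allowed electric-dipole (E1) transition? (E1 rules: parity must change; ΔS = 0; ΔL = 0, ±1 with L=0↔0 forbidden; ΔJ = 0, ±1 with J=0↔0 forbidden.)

(a)–(b): forbidden (ΔS).
(a)–(c): forbidden (ΔS).
(a)–(d): forbidden (ΔS, ΔL).
(a)–(e): forbidden (parity, ΔS).
(b)–(c): forbidden (parity, ΔS).
(b)–(d): forbidden (parity, ΔL, ΔJ).
(b)–(e): allowed.
(c)–(d): forbidden (parity, ΔS, ΔL, ΔJ).
(c)–(e): forbidden (ΔS).
(d)–(e): forbidden (ΔL, ΔJ).
Allowed pairs: 1 of 10.

1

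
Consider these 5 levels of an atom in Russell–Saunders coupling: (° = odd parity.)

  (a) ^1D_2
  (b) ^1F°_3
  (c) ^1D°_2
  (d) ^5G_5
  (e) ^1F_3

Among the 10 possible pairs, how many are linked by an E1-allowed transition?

(a)–(b): allowed.
(a)–(c): allowed.
(a)–(d): forbidden (parity, ΔS, ΔL, ΔJ).
(a)–(e): forbidden (parity).
(b)–(c): forbidden (parity).
(b)–(d): forbidden (ΔS, ΔJ).
(b)–(e): allowed.
(c)–(d): forbidden (ΔS, ΔL, ΔJ).
(c)–(e): allowed.
(d)–(e): forbidden (parity, ΔS, ΔJ).
Allowed pairs: 4 of 10.

4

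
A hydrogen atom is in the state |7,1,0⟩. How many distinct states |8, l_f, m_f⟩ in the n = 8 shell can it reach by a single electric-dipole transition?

4

E1 requires Δl = ±1, so l_f ∈ {0, 2}; with 0 ≤ l_f ≤ n_f−1 = 7, the allowed l_f values are {0, 2}.
For l_f = 0: m_f ∈ {m_i−1, m_i, m_i+1} ∩ [−0, 0] = {0} → 1 state.
For l_f = 2: m_f ∈ {m_i−1, m_i, m_i+1} ∩ [−2, 2] = {-1, 0, 1} → 3 states.
Total: 4.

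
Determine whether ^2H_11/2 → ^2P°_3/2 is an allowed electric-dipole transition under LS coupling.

forbidden

Initial level: S=1/2, L=5, J=11/2, parity even. Final level: S=1/2, L=1, J=3/2, parity odd.
ΔL = 0, ±1 (not L=0↔0): L: 5 → 1, ΔL = -4 — ✗.
ΔJ = 0, ±1 (not J=0↔0): J: 11/2 → 3/2, ΔJ = -4 — ✗.
Parity must change: even → odd — ✓.
ΔS = 0: S: 1/2 → 1/2 — ✓.
Rule(s) violated: ΔL, ΔJ.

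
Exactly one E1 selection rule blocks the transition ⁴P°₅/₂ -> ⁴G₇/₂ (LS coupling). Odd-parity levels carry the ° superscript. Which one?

ΔS = 0: S: 3/2 → 3/2 — satisfied.
ΔJ = 0, ±1 (not J=0↔0): J: 5/2 → 7/2, ΔJ = +1 — satisfied.
Parity must change: odd → even — satisfied.
ΔL = 0, ±1 (not L=0↔0): L: 1 → 4, ΔL = +3 — violated.

the ΔL = 0, ±1 rule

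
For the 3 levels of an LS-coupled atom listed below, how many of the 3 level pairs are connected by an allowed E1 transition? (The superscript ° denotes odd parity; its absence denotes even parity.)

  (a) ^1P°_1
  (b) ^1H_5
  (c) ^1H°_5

1

(a)–(b): forbidden (ΔL, ΔJ).
(a)–(c): forbidden (parity, ΔL, ΔJ).
(b)–(c): allowed.
Allowed pairs: 1 of 3.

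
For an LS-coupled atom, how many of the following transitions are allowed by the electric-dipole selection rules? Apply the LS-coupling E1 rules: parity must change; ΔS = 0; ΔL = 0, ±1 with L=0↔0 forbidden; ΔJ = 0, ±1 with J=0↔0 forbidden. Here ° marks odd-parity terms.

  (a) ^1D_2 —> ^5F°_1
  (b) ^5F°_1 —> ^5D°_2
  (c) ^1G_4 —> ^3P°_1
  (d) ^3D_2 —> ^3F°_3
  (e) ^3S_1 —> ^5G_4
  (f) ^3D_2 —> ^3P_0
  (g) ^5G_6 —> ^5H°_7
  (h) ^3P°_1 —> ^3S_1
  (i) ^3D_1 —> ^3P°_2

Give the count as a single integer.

(a) forbidden (ΔS fails)
(b) forbidden (parity fails)
(c) forbidden (ΔS, ΔL, ΔJ fail)
(d) allowed
(e) forbidden (parity, ΔS, ΔL, ΔJ fail)
(f) forbidden (parity, ΔJ fail)
(g) allowed
(h) allowed
(i) allowed
Total allowed: 4 of 9.

4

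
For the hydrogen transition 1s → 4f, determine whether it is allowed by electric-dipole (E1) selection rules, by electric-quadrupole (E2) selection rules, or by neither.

Δl = 3 − 0 = +3; l_i + l_f = 3.
E1 (Δl = ±1): not satisfied.
E2 (Δl = 0,±2, l_i+l_f ≥ 2): not satisfied.

neither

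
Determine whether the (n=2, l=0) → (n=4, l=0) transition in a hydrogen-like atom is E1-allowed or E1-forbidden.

Initial l = 0, final l = 0, so Δl = +0. E1 requires Δl = ±1: fails.
The transition is electric-dipole forbidden.

forbidden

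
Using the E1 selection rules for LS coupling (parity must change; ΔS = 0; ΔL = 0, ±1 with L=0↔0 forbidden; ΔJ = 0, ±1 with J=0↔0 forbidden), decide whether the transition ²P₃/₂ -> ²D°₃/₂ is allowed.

Initial level: S=1/2, L=1, J=3/2, parity even. Final level: S=1/2, L=2, J=3/2, parity odd.
Parity must change: even → odd — ✓.
ΔS = 0: S: 1/2 → 1/2 — ✓.
ΔL = 0, ±1 (not L=0↔0): L: 1 → 2, ΔL = +1 — ✓.
ΔJ = 0, ±1 (not J=0↔0): J: 3/2 → 3/2, ΔJ = +0 — ✓.
All four E1 rules are satisfied.

allowed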